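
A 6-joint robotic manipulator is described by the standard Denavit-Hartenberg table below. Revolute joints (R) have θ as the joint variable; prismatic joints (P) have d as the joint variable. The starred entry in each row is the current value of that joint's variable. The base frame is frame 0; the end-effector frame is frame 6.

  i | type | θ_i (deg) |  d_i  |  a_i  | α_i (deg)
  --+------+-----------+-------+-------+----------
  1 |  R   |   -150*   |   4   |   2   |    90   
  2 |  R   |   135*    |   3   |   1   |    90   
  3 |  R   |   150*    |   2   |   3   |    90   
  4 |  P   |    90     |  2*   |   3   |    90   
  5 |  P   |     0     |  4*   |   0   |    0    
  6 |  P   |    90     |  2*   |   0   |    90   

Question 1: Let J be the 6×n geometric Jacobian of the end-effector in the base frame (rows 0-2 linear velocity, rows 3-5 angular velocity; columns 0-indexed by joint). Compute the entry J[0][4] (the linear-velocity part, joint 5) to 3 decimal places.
prismatic axis z_4 = (-0.7803,0.1268,-0.6124)
J_v[:, 4] = z_4; J_ω[:, 4] = (0,0,0)
entry J[0][4] = -0.7803

-0.780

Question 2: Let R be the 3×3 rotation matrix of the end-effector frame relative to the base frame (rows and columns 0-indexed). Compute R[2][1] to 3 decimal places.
-0.612

End-effector y-axis (col 1 of R) = (-0.7803,0.1268,-0.6124)
R[2][1] = -0.6124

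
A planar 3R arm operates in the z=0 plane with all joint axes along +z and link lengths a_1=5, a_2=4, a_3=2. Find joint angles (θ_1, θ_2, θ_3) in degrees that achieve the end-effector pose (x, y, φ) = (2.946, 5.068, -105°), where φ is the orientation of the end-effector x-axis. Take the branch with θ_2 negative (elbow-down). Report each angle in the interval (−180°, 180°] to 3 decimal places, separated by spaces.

wrist centre = target − a_3·(cos φ, sin φ) = (3.4636, 6.9999)
cos θ_2 = (60.9947−5²−4²)/(2·5·4) = 0.4999; θ_2 = -60.0087° (elbow-down)
β = atan2(6.9999,3.4636) = 63.6731°; ψ = atan2(-3.4644,6.9995) = -26.3332°
θ_1 = β − ψ = 90.0063°
θ_3 = φ − θ_1 − θ_2 = -134.9975° (wrapped to (-180°,180°])

90.006 -60.009 -134.998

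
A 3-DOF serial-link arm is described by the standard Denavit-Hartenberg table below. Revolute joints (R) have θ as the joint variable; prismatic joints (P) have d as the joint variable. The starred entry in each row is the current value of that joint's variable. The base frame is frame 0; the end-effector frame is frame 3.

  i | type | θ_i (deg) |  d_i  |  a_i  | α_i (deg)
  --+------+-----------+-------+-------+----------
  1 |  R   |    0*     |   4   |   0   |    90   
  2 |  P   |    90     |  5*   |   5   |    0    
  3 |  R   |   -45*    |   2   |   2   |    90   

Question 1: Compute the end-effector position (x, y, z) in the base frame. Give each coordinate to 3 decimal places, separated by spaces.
1.414 -7.000 10.414

after link 1: o_1 = (0.0000, 0.0000, 4.0000)
after link 2: o_2 = (0.0000, -5.0000, 9.0000)
after link 3: o_3 = (1.4142, -7.0000, 10.4142)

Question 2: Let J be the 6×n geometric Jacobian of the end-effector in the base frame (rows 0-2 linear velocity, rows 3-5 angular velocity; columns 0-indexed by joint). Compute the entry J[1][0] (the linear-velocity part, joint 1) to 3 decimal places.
1.414

axis z_0 = ẑ; lever o_n−o_0 = (1.4142,-7.0000,10.4142)
cross product → J_v[:, 0] = (7.0000,1.4142,-0.0000)
J_ω[:, 0] = z_0
entry J[1][0] = 1.4142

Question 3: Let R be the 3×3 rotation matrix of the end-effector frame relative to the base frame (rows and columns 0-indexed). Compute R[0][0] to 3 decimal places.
End-effector x-axis (col 0 of R) = (0.7071,0.0000,0.7071)
R[0][0] = 0.7071

0.707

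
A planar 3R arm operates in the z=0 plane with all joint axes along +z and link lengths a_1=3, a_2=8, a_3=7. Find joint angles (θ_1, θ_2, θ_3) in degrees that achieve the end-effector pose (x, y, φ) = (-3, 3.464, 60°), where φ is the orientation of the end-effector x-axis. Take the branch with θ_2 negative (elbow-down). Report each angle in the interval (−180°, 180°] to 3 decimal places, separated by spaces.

wrist centre = target − a_3·(cos φ, sin φ) = (-6.5000, -2.5982)
cos θ_2 = (49.0005−3²−8²)/(2·3·8) = -0.5000; θ_2 = -119.9993° (elbow-down)
β = atan2(-2.5982,-6.5000) = -158.2124°; ψ = atan2(-6.9283,-0.9999) = -98.2124°
θ_1 = β − ψ = -60.0000°
θ_3 = φ − θ_1 − θ_2 = -120.0007° (wrapped to (-180°,180°])

-60.000 -119.999 -120.001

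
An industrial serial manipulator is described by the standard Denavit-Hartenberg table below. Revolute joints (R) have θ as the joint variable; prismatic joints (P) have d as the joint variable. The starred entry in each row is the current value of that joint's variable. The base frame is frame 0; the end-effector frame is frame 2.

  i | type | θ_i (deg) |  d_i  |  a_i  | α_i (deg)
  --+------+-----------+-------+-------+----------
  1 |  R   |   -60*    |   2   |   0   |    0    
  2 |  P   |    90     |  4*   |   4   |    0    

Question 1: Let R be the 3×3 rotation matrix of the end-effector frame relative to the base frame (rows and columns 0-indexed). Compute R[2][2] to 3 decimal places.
End-effector z-axis (col 2 of R) = (0.0000,0.0000,1.0000)
R[2][2] = 1.0000

1.000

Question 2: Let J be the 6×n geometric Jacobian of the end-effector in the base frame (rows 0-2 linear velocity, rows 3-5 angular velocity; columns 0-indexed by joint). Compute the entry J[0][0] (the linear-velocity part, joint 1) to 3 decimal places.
axis z_0 = ẑ; lever o_n−o_0 = (3.4641,2.0000,6.0000)
cross product → J_v[:, 0] = (-2.0000,3.4641,0.0000)
J_ω[:, 0] = z_0
entry J[0][0] = -2.0000

-2.000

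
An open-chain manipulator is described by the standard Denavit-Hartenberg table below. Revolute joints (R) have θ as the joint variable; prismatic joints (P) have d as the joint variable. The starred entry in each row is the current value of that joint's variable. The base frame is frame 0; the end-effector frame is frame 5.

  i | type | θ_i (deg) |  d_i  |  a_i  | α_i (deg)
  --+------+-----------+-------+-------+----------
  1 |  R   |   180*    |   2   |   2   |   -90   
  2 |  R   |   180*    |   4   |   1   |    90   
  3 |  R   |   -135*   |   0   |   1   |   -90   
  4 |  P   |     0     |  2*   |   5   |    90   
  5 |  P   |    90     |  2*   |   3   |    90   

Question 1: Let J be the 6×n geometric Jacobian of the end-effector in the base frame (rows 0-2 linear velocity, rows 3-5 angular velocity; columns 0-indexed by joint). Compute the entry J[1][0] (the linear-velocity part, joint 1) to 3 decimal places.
axis z_0 = ẑ; lever o_n−o_0 = (-1.7071,3.7782,-0.0000)
cross product → J_v[:, 0] = (-3.7782,-1.7071,0.0000)
J_ω[:, 0] = z_0
entry J[1][0] = -1.7071

-1.707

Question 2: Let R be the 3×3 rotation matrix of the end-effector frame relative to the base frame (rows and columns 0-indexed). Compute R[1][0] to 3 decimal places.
End-effector x-axis (col 0 of R) = (0.7071,0.7071,-0.0000)
R[1][0] = 0.7071

0.707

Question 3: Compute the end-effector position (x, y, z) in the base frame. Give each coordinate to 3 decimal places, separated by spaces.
-1.707 3.778 -0.000

after link 1: o_1 = (-2.0000, 0.0000, 2.0000)
after link 2: o_2 = (-1.0000, -4.0000, 2.0000)
after link 3: o_3 = (-1.7071, -3.2929, 2.0000)
after link 4: o_4 = (-3.8284, 1.6569, 2.0000)
after link 5: o_5 = (-1.7071, 3.7782, -0.0000)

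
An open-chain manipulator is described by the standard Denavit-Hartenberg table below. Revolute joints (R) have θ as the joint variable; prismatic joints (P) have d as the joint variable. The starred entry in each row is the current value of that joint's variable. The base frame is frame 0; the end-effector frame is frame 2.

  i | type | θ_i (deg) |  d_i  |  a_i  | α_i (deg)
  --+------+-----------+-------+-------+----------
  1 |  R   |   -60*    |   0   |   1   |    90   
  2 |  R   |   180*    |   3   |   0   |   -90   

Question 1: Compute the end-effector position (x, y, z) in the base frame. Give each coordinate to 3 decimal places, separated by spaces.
-2.098 -2.366 0.000

after link 1: o_1 = (0.5000, -0.8660, 0.0000)
after link 2: o_2 = (-2.0981, -2.3660, 0.0000)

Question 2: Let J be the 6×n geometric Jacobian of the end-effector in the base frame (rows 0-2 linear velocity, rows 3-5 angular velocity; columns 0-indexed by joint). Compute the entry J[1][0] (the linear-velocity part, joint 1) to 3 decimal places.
-2.098

axis z_0 = ẑ; lever o_n−o_0 = (-2.0981,-2.3660,0.0000)
cross product → J_v[:, 0] = (2.3660,-2.0981,0.0000)
J_ω[:, 0] = z_0
entry J[1][0] = -2.0981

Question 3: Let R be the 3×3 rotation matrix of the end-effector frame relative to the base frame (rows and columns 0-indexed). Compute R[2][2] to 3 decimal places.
-1.000

End-effector z-axis (col 2 of R) = (-0.0000,0.0000,-1.0000)
R[2][2] = -1.0000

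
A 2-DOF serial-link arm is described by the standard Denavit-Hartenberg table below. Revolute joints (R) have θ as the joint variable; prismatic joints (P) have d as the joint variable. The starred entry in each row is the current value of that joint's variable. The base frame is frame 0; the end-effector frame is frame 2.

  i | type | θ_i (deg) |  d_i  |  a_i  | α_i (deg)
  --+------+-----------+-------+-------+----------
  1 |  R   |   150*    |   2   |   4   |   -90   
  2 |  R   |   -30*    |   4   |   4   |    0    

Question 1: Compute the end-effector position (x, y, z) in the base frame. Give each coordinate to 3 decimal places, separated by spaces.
after link 1: o_1 = (-3.4641, 2.0000, 2.0000)
after link 2: o_2 = (-8.4641, 0.2679, 4.0000)

-8.464 0.268 4.000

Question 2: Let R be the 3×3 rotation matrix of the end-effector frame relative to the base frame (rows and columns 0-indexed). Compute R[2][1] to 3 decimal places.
End-effector y-axis (col 1 of R) = (-0.4330,0.2500,-0.8660)
R[2][1] = -0.8660

-0.866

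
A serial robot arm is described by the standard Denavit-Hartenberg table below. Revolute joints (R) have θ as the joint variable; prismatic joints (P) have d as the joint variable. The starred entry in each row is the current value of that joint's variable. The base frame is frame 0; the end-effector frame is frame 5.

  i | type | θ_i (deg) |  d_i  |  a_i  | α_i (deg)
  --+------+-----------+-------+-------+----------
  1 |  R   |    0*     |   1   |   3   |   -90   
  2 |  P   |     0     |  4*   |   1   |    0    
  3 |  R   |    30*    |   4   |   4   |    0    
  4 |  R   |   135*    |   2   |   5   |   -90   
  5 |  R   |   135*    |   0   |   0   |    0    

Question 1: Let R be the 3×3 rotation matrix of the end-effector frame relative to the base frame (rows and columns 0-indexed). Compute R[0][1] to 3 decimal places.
0.683

End-effector y-axis (col 1 of R) = (0.6830,0.7071,0.1830)
R[0][1] = 0.6830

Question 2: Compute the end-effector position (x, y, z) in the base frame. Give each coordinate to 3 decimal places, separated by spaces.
after link 1: o_1 = (3.0000, 0.0000, 1.0000)
after link 2: o_2 = (4.0000, 4.0000, 1.0000)
after link 3: o_3 = (7.4641, 8.0000, -1.0000)
after link 4: o_4 = (2.6345, 10.0000, -2.2941)
after link 5: o_5 = (2.6345, 10.0000, -2.2941)

2.634 10.000 -2.294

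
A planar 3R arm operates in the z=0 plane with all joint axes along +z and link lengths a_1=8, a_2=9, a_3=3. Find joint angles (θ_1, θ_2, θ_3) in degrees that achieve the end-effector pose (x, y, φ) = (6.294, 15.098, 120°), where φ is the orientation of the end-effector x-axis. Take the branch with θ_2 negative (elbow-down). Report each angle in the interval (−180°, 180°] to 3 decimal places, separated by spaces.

90.002 -60.003 90.001

wrist centre = target − a_3·(cos φ, sin φ) = (7.7940, 12.4999)
cos θ_2 = (216.9945−8²−9²)/(2·8·9) = 0.5000; θ_2 = -60.0025° (elbow-down)
β = atan2(12.4999,7.7940) = 58.0555°; ψ = atan2(-7.7944,12.4997) = -31.9465°
θ_1 = β − ψ = 90.0020°
θ_3 = φ − θ_1 − θ_2 = 90.0006° (wrapped to (-180°,180°])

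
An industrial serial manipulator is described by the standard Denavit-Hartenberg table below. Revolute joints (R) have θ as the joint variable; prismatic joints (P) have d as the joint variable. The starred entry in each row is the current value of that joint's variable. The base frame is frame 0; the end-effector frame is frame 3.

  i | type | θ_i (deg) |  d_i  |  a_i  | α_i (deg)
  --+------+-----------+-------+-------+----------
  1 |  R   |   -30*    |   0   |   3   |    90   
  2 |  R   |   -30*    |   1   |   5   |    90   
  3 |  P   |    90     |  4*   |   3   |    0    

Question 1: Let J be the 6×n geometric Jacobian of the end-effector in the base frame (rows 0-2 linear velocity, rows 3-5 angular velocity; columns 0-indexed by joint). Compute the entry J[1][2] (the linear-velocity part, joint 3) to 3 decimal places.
prismatic axis z_2 = (-0.4330,0.2500,-0.8660)
J_v[:, 2] = z_2; J_ω[:, 2] = (0,0,0)
entry J[1][2] = 0.2500

0.250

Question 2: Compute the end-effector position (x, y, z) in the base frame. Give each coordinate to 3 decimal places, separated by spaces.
after link 1: o_1 = (2.5981, -1.5000, 0.0000)
after link 2: o_2 = (5.8481, -4.5311, -2.5000)
after link 3: o_3 = (2.6160, -6.1292, -5.9641)

2.616 -6.129 -5.964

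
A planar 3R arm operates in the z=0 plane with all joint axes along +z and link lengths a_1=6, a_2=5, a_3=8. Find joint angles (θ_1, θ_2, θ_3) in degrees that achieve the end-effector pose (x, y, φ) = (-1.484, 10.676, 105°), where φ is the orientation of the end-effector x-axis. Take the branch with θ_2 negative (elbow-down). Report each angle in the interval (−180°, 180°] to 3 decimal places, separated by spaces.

135.008 -150.000 119.992

wrist centre = target − a_3·(cos φ, sin φ) = (0.5866, 2.9486)
cos θ_2 = (9.0382−6²−5²)/(2·6·5) = -0.8660; θ_2 = -150.0004° (elbow-down)
β = atan2(2.9486,0.5866) = 78.7492°; ψ = atan2(-2.5000,1.6699) = -56.2590°
θ_1 = β − ψ = 135.0083°
θ_3 = φ − θ_1 − θ_2 = 119.9922° (wrapped to (-180°,180°])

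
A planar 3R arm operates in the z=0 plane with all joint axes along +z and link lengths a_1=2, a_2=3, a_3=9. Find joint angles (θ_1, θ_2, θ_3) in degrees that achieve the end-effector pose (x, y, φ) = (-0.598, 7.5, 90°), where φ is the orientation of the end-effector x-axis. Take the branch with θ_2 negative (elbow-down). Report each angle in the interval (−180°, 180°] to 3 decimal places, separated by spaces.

0.004 -150.001 -120.003

wrist centre = target − a_3·(cos φ, sin φ) = (-0.5980, -1.5000)
cos θ_2 = (2.6076−2²−3²)/(2·2·3) = -0.8660; θ_2 = -150.0009° (elbow-down)
β = atan2(-1.5000,-0.5980) = -111.7355°; ψ = atan2(-1.5000,-0.5981) = -111.7393°
θ_1 = β − ψ = 0.0038°
θ_3 = φ − θ_1 − θ_2 = -120.0029° (wrapped to (-180°,180°])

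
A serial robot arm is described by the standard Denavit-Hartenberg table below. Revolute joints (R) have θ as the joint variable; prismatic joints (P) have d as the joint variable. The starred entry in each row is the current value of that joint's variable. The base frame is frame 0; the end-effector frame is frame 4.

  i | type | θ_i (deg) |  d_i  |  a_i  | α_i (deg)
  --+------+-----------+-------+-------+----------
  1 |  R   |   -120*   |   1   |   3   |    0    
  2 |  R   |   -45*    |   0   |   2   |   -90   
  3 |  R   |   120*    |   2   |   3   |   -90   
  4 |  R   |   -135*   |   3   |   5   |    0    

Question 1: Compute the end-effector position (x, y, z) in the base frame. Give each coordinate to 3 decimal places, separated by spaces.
after link 1: o_1 = (-1.5000, -2.5981, 1.0000)
after link 2: o_2 = (-3.4319, -3.1157, 1.0000)
after link 3: o_3 = (-1.4653, -4.6593, -1.5981)
after link 4: o_4 = (0.2518, -7.8595, 2.9638)

0.252 -7.860 2.964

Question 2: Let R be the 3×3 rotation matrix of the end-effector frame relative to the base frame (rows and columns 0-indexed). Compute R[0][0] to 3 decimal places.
-0.158

End-effector x-axis (col 0 of R) = (-0.1585,-0.7745,0.6124)
R[0][0] = -0.1585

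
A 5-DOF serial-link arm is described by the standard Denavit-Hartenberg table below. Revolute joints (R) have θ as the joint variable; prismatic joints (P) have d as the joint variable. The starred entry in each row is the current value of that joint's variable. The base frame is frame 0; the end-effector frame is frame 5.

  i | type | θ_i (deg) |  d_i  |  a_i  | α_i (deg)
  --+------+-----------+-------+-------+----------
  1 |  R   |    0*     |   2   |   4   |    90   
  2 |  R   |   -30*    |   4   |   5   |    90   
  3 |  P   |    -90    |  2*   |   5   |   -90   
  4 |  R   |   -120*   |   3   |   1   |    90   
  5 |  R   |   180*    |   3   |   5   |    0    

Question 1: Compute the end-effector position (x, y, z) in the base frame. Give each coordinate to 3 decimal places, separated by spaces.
after link 1: o_1 = (4.0000, 0.0000, 2.0000)
after link 2: o_2 = (8.3301, -4.0000, -0.5000)
after link 3: o_3 = (7.3301, 1.0000, -2.2321)
after link 4: o_4 = (9.4952, 0.5000, -4.4821)
after link 5: o_5 = (12.4103, 0.4019, 0.5670)

12.410 0.402 0.567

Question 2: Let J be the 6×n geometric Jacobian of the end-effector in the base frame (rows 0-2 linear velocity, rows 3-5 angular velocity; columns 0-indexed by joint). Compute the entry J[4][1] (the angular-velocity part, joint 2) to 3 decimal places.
-1.000

axis z_1 = (0.0000,-1.0000,0.0000); lever o_n−o_1 = (8.4103,0.4019,-1.4330)
cross product → J_v[:, 1] = (1.4330,0.0000,8.4103)
J_ω[:, 1] = z_1
entry J[4][1] = -1.0000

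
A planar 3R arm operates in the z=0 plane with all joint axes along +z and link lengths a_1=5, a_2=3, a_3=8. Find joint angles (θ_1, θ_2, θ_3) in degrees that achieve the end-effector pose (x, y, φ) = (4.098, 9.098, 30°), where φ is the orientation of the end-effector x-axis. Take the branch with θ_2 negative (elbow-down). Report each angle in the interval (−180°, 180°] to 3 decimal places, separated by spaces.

wrist centre = target − a_3·(cos φ, sin φ) = (-2.8302, 5.0980)
cos θ_2 = (33.9997−5²−3²)/(2·5·3) = -0.0000; θ_2 = -90.0007° (elbow-down)
β = atan2(5.0980,-2.8302) = 119.0373°; ψ = atan2(-3.0000,5.0000) = -30.9639°
θ_1 = β − ψ = 150.0012°
θ_3 = φ − θ_1 − θ_2 = -30.0005° (wrapped to (-180°,180°])

150.001 -90.001 -30.001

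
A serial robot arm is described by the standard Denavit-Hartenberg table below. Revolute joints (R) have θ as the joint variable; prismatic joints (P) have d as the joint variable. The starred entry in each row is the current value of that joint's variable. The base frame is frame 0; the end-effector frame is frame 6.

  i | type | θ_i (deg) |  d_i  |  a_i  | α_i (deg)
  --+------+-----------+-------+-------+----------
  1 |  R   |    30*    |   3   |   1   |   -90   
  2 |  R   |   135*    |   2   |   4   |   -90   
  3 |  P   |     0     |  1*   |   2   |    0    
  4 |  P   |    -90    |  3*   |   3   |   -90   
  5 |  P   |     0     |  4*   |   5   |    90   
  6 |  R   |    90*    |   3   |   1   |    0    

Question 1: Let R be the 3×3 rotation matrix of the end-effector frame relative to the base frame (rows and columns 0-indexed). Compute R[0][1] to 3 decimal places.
End-effector y-axis (col 1 of R) = (0.5000,-0.8660,-0.0000)
R[0][1] = 0.5000

0.500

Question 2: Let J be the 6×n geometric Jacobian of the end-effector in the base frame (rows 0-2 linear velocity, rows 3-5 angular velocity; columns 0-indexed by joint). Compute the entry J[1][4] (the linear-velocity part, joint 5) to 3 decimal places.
-0.354

prismatic axis z_4 = (-0.6124,-0.3536,-0.7071)
J_v[:, 4] = z_4; J_ω[:, 4] = (0,0,0)
entry J[1][4] = -0.3536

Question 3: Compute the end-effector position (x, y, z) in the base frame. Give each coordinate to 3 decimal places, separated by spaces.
after link 1: o_1 = (0.8660, 0.5000, 3.0000)
after link 2: o_2 = (-2.5835, 0.8178, 0.1716)
after link 3: o_3 = (-4.4206, -0.2428, -0.5355)
after link 4: o_4 = (-7.7577, 1.2946, 1.5858)
after link 5: o_5 = (-12.7072, 4.2105, -1.2426)
after link 6: o_6 = (-15.1567, 2.7963, 0.1716)

-15.157 2.796 0.172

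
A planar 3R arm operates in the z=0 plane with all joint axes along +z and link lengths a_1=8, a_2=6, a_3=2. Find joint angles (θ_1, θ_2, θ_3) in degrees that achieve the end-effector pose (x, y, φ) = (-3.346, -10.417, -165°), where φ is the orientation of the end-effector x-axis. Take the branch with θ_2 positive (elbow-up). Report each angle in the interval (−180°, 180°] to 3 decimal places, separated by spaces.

wrist centre = target − a_3·(cos φ, sin φ) = (-1.4141, -9.8994)
cos θ_2 = (99.9972−8²−6²)/(2·8·6) = -0.0000; θ_2 = 90.0017° (elbow-up)
β = atan2(-9.8994,-1.4141) = -98.1298°; ψ = atan2(6.0000,7.9998) = 36.8705°
θ_1 = β − ψ = -135.0003°
θ_3 = φ − θ_1 − θ_2 = -120.0013° (wrapped to (-180°,180°])

-135.000 90.002 -120.001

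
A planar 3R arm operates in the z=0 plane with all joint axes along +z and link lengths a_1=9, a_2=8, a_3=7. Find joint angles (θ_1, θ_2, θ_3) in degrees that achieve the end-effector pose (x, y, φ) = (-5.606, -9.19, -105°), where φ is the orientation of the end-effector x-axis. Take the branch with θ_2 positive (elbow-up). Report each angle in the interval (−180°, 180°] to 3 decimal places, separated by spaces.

wrist centre = target − a_3·(cos φ, sin φ) = (-3.7943, -2.4285)
cos θ_2 = (20.2942−9²−8²)/(2·9·8) = -0.8660; θ_2 = 149.9985° (elbow-up)
β = atan2(-2.4285,-3.7943) = -147.3787°; ψ = atan2(4.0002,2.0719) = 62.6180°
θ_1 = β − ψ = -209.9968°
θ_3 = φ − θ_1 − θ_2 = -45.0018° (wrapped to (-180°,180°])

150.003 149.999 -45.002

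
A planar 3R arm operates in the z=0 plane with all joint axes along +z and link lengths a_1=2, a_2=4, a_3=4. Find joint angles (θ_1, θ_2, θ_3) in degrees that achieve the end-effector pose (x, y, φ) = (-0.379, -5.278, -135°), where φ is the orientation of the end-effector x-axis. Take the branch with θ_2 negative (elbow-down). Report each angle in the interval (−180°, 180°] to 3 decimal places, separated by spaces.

wrist centre = target − a_3·(cos φ, sin φ) = (2.4494, -2.4496)
cos θ_2 = (12.0001−2²−4²)/(2·2·4) = -0.5000; θ_2 = -119.9996° (elbow-down)
β = atan2(-2.4496,2.4494) = -45.0017°; ψ = atan2(-3.4641,0.0000) = -89.9996°
θ_1 = β − ψ = 44.9979°
θ_3 = φ − θ_1 − θ_2 = -59.9983° (wrapped to (-180°,180°])

44.998 -120.000 -59.998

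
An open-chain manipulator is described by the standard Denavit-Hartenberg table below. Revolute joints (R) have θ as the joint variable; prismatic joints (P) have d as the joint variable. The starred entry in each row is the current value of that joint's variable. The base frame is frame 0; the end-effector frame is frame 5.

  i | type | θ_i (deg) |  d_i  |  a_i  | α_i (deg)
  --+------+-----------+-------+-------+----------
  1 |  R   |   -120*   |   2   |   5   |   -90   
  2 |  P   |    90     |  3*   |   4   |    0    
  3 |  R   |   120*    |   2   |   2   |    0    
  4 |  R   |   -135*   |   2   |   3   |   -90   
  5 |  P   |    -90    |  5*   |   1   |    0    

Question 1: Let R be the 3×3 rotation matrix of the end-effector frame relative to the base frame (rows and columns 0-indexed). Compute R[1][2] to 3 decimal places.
0.837

End-effector z-axis (col 2 of R) = (0.4830,0.8365,-0.2588)
R[1][2] = 0.8365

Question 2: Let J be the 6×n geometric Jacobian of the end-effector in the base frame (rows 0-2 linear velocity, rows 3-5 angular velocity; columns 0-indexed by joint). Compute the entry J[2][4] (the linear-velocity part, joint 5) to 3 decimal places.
prismatic axis z_4 = (0.4830,0.8365,-0.2588)
J_v[:, 4] = z_4; J_ω[:, 4] = (0,0,0)
entry J[2][4] = -0.2588

-0.259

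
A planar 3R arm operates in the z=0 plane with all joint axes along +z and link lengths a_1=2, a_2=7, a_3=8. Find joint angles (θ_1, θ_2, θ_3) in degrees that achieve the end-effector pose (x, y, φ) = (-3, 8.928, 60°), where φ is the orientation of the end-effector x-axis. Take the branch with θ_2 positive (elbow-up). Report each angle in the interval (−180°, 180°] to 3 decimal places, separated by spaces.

wrist centre = target − a_3·(cos φ, sin φ) = (-7.0000, 1.9998)
cos θ_2 = (52.9992−2²−7²)/(2·2·7) = -0.0000; θ_2 = 90.0017° (elbow-up)
β = atan2(1.9998,-7.0000) = 164.0561°; ψ = atan2(7.0000,1.9998) = 74.0561°
θ_1 = β − ψ = 90.0000°
θ_3 = φ − θ_1 − θ_2 = -120.0017° (wrapped to (-180°,180°])

90.000 90.002 -120.002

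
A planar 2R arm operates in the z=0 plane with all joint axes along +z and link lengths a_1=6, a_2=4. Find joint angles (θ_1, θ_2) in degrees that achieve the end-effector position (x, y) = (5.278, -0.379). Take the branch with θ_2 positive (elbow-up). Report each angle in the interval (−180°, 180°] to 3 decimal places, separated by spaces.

cos θ_2 = (28.0009−6²−4²)/(2·6·4) = -0.5000; θ_2 = 119.9987° (elbow-up)
β = atan2(-0.3790,5.2780) = -4.1072°; ψ = atan2(3.4641,4.0001) = 40.8932°
θ_1 = β − ψ = -45.0004°

-45.000 119.999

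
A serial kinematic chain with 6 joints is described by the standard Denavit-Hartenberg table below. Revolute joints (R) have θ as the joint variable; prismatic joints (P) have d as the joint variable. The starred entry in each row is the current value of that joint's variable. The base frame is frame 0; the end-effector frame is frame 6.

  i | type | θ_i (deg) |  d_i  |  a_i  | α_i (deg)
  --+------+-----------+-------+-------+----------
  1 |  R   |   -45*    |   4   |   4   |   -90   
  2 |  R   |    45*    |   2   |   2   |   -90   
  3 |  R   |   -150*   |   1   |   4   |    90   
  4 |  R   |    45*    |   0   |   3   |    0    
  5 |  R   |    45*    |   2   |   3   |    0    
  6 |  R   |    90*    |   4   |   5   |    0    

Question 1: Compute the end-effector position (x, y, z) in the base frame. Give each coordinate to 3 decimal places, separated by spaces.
-3.081 -0.646 1.065

after link 1: o_1 = (2.8284, -2.8284, 4.0000)
after link 2: o_2 = (5.2426, -2.4142, 2.5858)
after link 3: o_3 = (4.4248, 1.2321, 4.3282)
after link 4: o_4 = (3.1956, 3.9613, 4.1272)
after link 5: o_5 = (-0.0292, 4.7365, 2.7130)
after link 6: o_6 = (-3.0814, -0.6458, 1.0653)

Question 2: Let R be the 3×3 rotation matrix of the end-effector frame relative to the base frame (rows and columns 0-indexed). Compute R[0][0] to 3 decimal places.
0.079

End-effector x-axis (col 0 of R) = (0.0795,-0.7866,-0.6124)
R[0][0] = 0.0795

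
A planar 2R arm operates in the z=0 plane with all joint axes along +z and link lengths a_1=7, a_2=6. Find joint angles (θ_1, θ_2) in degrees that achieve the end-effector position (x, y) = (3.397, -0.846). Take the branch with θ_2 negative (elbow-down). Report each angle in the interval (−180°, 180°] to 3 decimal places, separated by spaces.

cos θ_2 = (12.2553−7²−6²)/(2·7·6) = -0.8660; θ_2 = -149.9980° (elbow-down)
β = atan2(-0.8460,3.3970) = -13.9846°; ψ = atan2(-3.0002,1.8040) = -58.9823°
θ_1 = β − ψ = 44.9977°

44.998 -149.998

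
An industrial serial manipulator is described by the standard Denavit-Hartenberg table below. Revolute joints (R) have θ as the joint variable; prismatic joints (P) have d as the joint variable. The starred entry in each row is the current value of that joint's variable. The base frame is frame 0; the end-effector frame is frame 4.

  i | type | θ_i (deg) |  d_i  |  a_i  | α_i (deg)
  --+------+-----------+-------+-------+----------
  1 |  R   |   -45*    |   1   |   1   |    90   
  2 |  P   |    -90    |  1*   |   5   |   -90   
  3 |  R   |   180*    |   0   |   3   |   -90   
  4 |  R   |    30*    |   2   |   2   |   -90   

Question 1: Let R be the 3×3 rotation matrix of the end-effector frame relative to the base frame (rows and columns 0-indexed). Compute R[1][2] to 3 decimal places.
0.612

End-effector z-axis (col 2 of R) = (-0.6124,0.6124,-0.5000)
R[1][2] = 0.6124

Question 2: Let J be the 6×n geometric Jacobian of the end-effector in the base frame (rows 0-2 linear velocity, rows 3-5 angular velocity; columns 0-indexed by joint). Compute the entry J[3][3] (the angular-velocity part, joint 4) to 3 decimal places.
axis z_3 = (-0.7071,-0.7071,0.0000); lever o_n−o_3 = (-2.1213,-0.7071,1.7321)
cross product → J_v[:, 3] = (-1.2247,1.2247,-1.0000)
J_ω[:, 3] = z_3
entry J[3][3] = -0.7071

-0.707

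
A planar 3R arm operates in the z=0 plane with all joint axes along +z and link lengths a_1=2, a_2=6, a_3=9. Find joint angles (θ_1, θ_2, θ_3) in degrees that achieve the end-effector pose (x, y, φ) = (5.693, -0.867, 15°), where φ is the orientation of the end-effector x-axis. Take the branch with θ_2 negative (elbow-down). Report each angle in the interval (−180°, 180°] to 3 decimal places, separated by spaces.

wrist centre = target − a_3·(cos φ, sin φ) = (-3.0003, -3.1964)
cos θ_2 = (19.2188−2²−6²)/(2·2·6) = -0.8659; θ_2 = -149.9838° (elbow-down)
β = atan2(-3.1964,-3.0003) = -133.1880°; ψ = atan2(-3.0015,-3.1953) = -136.7916°
θ_1 = β − ψ = 3.6036°
θ_3 = φ − θ_1 − θ_2 = 161.3802° (wrapped to (-180°,180°])

3.604 -149.984 161.380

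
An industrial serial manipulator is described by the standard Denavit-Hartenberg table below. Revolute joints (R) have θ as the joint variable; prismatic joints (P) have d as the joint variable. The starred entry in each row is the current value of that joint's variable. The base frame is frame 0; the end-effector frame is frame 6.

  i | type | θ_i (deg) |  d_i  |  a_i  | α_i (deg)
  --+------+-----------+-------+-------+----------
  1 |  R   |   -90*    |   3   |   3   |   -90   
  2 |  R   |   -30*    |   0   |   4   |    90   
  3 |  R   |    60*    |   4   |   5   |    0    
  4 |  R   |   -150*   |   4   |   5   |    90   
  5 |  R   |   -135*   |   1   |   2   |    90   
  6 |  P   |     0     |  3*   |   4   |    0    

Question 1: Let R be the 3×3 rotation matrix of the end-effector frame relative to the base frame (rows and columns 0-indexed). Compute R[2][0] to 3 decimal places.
End-effector x-axis (col 0 of R) = (0.7071,-0.3536,-0.6124)
R[2][0] = -0.6124

-0.612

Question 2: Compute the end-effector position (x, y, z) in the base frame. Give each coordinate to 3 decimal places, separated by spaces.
after link 1: o_1 = (0.0000, -3.0000, 3.0000)
after link 2: o_2 = (0.0000, -6.4641, 5.0000)
after link 3: o_3 = (4.3301, -6.6292, 9.7141)
after link 4: o_4 = (-0.6699, -4.6292, 13.1782)
after link 5: o_5 = (0.7443, -4.4702, 11.4535)
after link 6: o_6 = (5.6941, -4.8238, 10.8411)

5.694 -4.824 10.841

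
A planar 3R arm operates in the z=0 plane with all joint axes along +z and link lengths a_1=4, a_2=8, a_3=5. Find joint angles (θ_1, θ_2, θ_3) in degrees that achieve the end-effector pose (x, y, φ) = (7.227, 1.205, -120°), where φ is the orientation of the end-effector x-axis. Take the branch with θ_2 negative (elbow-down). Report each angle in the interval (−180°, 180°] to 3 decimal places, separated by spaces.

60.005 -45.003 -135.002

wrist centre = target − a_3·(cos φ, sin φ) = (9.7270, 5.5351)
cos θ_2 = (125.2522−4²−8²)/(2·4·8) = 0.7071; θ_2 = -45.0034° (elbow-down)
β = atan2(5.5351,9.7270) = 29.6419°; ψ = atan2(-5.6572,9.6565) = -30.3635°
θ_1 = β − ψ = 60.0055°
θ_3 = φ − θ_1 − θ_2 = -135.0021° (wrapped to (-180°,180°])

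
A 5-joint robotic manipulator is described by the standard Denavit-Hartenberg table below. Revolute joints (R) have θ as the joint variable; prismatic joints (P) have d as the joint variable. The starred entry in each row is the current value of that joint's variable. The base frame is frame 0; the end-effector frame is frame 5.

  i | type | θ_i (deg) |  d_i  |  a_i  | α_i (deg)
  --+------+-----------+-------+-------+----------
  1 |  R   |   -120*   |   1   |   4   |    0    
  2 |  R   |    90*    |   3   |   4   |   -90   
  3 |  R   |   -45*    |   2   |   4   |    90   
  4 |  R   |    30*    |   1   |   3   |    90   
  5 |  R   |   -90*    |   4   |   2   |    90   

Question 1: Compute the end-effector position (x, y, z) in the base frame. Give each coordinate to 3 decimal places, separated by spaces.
after link 1: o_1 = (-2.0000, -3.4641, 1.0000)
after link 2: o_2 = (1.4641, -5.4641, 4.0000)
after link 3: o_3 = (4.9136, -5.1463, 6.8284)
after link 4: o_4 = (6.6422, -4.4122, 9.3727)
after link 5: o_5 = (7.3596, -8.8264, 9.3727)

7.360 -8.826 9.373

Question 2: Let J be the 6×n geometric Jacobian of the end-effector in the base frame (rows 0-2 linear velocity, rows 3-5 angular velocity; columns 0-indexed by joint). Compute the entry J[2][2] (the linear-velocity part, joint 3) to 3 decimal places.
-6.787

axis z_2 = (0.5000,0.8660,0.0000); lever o_n−o_2 = (5.8955,-3.3623,5.3727)
cross product → J_v[:, 2] = (4.6529,-2.6863,-6.7869)
J_ω[:, 2] = z_2
entry J[2][2] = -6.7869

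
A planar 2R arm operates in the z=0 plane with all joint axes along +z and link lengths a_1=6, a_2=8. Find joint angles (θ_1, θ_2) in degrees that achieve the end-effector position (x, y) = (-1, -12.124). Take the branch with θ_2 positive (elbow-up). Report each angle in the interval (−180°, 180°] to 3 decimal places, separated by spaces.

-129.434 60.006

cos θ_2 = (147.9914−6²−8²)/(2·6·8) = 0.4999; θ_2 = 60.0059° (elbow-up)
β = atan2(-12.1240,-1.0000) = -94.7151°; ψ = atan2(6.9286,9.9993) = 34.7185°
θ_1 = β − ψ = -129.4337°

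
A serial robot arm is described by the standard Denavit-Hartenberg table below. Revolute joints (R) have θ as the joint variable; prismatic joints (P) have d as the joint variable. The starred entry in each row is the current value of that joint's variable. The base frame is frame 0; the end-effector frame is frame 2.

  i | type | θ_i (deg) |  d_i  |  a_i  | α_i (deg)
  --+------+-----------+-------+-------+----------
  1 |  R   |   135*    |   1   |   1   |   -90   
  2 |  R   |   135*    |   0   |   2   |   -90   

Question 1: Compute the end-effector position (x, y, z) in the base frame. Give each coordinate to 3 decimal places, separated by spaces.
after link 1: o_1 = (-0.7071, 0.7071, 1.0000)
after link 2: o_2 = (0.2929, -0.2929, -0.4142)

0.293 -0.293 -0.414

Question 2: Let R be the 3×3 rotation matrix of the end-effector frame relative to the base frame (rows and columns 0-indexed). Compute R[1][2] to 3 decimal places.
End-effector z-axis (col 2 of R) = (0.5000,-0.5000,0.7071)
R[1][2] = -0.5000

-0.500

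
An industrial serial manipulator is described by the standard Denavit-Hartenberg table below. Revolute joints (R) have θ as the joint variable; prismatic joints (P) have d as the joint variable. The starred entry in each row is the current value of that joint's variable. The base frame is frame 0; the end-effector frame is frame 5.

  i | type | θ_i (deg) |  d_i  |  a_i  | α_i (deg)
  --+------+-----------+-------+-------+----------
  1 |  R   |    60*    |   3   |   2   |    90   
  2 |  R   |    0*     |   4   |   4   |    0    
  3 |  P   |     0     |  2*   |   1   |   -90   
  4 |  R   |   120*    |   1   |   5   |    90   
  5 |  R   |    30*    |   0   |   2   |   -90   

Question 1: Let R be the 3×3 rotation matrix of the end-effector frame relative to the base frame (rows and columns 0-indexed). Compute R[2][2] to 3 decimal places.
0.866

End-effector z-axis (col 2 of R) = (0.5000,-0.0000,0.8660)
R[2][2] = 0.8660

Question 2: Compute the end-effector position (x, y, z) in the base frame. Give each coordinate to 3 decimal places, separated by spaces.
after link 1: o_1 = (1.0000, 1.7321, 3.0000)
after link 2: o_2 = (6.4641, 3.1962, 3.0000)
after link 3: o_3 = (8.6962, 3.0622, 3.0000)
after link 4: o_4 = (3.6962, 3.0622, 4.0000)
after link 5: o_5 = (1.9641, 3.0622, 5.0000)

1.964 3.062 5.000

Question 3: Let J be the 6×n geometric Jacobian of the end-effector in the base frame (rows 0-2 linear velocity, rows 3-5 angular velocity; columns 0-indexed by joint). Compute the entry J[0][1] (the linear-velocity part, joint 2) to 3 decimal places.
-1.000

axis z_1 = (0.8660,-0.5000,0.0000); lever o_n−o_1 = (0.9641,1.3301,2.0000)
cross product → J_v[:, 1] = (-1.0000,-1.7321,1.6340)
J_ω[:, 1] = z_1
entry J[0][1] = -1.0000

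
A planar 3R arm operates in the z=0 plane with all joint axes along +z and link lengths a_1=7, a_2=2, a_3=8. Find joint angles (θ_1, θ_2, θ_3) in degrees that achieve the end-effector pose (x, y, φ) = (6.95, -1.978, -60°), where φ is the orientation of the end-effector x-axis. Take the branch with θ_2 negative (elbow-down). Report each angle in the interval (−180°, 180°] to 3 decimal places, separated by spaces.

73.419 -134.983 1.564

wrist centre = target − a_3·(cos φ, sin φ) = (2.9500, 4.9502)
cos θ_2 = (33.2070−7²−2²)/(2·7·2) = -0.7069; θ_2 = -134.9826° (elbow-down)
β = atan2(4.9502,2.9500) = 59.2078°; ψ = atan2(-1.4146,5.5862) = -14.2107°
θ_1 = β − ψ = 73.4185°
θ_3 = φ − θ_1 − θ_2 = 1.5641° (wrapped to (-180°,180°])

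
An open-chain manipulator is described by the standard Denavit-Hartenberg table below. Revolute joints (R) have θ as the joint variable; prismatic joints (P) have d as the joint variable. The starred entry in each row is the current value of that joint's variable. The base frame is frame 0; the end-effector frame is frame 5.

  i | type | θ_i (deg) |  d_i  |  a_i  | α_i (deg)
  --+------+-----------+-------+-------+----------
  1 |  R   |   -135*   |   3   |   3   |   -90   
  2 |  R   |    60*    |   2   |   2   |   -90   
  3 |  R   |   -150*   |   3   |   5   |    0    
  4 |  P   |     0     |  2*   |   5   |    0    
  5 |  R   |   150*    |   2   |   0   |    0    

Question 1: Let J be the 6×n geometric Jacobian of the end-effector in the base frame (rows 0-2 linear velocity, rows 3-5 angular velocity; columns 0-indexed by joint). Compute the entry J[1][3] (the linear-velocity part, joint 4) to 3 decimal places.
0.612

prismatic axis z_3 = (0.6124,0.6124,-0.5000)
J_v[:, 3] = z_3; J_ω[:, 3] = (0,0,0)
entry J[1][3] = 0.6124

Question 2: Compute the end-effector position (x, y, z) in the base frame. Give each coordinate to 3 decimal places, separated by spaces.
after link 1: o_1 = (-2.1213, -2.1213, 3.0000)
after link 2: o_2 = (-1.4142, -4.2426, 1.2679)
after link 3: o_3 = (3.7216, -2.6424, 3.5179)
after link 4: o_4 = (8.2450, -1.6545, 6.2679)
after link 5: o_5 = (9.4698, -0.4297, 5.2679)

9.470 -0.430 5.268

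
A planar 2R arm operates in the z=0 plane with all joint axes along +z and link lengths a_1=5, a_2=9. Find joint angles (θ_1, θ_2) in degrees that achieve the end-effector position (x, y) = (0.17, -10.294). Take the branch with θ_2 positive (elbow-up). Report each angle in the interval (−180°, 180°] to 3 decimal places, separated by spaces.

-150.002 90.003

cos θ_2 = (105.9953−5²−9²)/(2·5·9) = -0.0001; θ_2 = 90.0030° (elbow-up)
β = atan2(-10.2940,0.1700) = -89.0539°; ψ = atan2(9.0000,4.9995) = 60.9477°
θ_1 = β − ψ = -150.0015°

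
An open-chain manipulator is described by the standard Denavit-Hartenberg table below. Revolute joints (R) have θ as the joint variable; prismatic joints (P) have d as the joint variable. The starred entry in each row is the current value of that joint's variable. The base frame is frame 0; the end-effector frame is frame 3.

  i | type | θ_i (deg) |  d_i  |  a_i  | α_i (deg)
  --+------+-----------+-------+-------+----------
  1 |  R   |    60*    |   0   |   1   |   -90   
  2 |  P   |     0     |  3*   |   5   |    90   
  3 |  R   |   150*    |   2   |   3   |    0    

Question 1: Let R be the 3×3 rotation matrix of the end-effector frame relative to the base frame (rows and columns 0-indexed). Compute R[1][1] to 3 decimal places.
-0.866

End-effector y-axis (col 1 of R) = (0.5000,-0.8660,0.0000)
R[1][1] = -0.8660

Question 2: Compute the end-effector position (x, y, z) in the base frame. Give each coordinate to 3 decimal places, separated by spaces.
-2.196 5.196 2.000

after link 1: o_1 = (0.5000, 0.8660, 0.0000)
after link 2: o_2 = (0.4019, 6.6962, 0.0000)
after link 3: o_3 = (-2.1962, 5.1962, 2.0000)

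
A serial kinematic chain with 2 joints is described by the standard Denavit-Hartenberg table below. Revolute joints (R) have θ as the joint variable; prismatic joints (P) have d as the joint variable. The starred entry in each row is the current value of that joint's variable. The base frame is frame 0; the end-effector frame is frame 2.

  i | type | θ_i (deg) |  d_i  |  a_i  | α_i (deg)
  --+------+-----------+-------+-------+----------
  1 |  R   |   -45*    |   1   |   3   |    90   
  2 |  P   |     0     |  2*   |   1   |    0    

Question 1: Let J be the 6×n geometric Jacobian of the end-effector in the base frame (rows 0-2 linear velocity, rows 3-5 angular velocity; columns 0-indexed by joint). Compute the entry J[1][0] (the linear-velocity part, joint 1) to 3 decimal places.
axis z_0 = ẑ; lever o_n−o_0 = (1.4142,-4.2426,1.0000)
cross product → J_v[:, 0] = (4.2426,1.4142,-0.0000)
J_ω[:, 0] = z_0
entry J[1][0] = 1.4142

1.414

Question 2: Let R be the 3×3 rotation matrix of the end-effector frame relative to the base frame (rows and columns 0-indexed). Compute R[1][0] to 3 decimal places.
-0.707

End-effector x-axis (col 0 of R) = (0.7071,-0.7071,0.0000)
R[1][0] = -0.7071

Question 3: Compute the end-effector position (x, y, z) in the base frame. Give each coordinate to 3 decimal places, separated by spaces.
1.414 -4.243 1.000

after link 1: o_1 = (2.1213, -2.1213, 1.0000)
after link 2: o_2 = (1.4142, -4.2426, 1.0000)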